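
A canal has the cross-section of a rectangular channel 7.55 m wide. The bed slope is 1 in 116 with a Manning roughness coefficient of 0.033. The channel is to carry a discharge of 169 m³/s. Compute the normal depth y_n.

Manning's equation rearranged: A R^(2/3) = nQ / (1·√S) = 0.033 × 169 / (√0.008621) = 60.07.
Try y = 3.81 m: A R^(2/3) = 44.07 — low.
Try y = 5.71 m: A R^(2/3) = 74.52 — high.
Try y = 4.82 m: A R^(2/3) = 60 — ≈ 60.07.

y_n = 4.82 m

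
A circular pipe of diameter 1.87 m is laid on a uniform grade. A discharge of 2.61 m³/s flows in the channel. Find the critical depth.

y_c = 0.781 m

At critical depth, Q² T / (g A³) = 1, i.e. A³/T = Q²/g = 2.61²/9.81 = 0.6944.
Trying y = 0.851 m: A³/T = 0.9663 — high.
Trying y = 0.781 m: A³/T = 0.6955 — ≈ 0.6944.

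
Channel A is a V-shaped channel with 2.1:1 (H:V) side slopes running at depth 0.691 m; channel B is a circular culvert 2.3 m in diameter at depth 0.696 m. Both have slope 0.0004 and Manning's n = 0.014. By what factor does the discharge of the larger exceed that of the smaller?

Channel A: For a triangular section with side slope z = 2.1: A = zy² = 2.1×0.691² = 1.003 m²; P = 2y√(1+z²) = 2×0.691×2.326 = 3.214 m. Hydraulic radius R = A/P = 1.003/3.214 = 0.3119 m. Q_A = (1/0.014)·1.003·0.3119^(2/3)·√0.0004 = 0.6589 m³/s.
Channel B: For a circular section of diameter D = 2.3 m at depth y = 0.696 m, the central angle is θ = 2 arccos(1 − 2y/D) = 2.33 rad. Then A = (D²/8)(θ − sin θ) = 1.061 m² and P = Dθ/2 = 2.679 m. Hydraulic radius R = A/P = 1.061/2.679 = 0.396 m. Q_B = (1/0.014)·1.061·0.396^(2/3)·√0.0004 = 0.8173 m³/s.
The larger discharge is 0.8173 m³/s and the smaller is 0.6589 m³/s; the ratio is 1.24.

1.24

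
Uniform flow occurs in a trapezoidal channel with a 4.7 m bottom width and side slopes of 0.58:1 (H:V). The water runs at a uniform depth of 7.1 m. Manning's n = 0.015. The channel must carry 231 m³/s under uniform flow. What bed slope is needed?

With bottom width b = 4.7 m and side slope z = 0.58: A = (b + zy)y = (4.7 + 0.58×7.1)×7.1 = 62.61 m²; P = b + 2y√(1+z²) = 4.7 + 2×7.1×1.156 = 21.12 m.
Hydraulic radius R = A/P = 62.61/21.12 = 2.965 m.
From Manning's equation, S = [nQ / (1 A R^(2/3))]² = [0.015 × 231 / (1 × 62.61 × 2.965^(2/3))]² = 0.000719.

S = 0.000719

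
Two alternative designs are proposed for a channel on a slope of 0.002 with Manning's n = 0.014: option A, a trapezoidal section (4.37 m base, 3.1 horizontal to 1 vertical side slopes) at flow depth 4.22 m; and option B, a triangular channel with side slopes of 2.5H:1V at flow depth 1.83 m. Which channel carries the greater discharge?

channel A

Channel A: With bottom width b = 4.37 m and side slope z = 3.1: A = (b + zy)y = (4.37 + 3.1×4.22)×4.22 = 73.65 m²; P = b + 2y√(1+z²) = 4.37 + 2×4.22×3.257 = 31.86 m. Hydraulic radius R = A/P = 73.65/31.86 = 2.311 m. Q_A = (1/0.014)·73.65·2.311^(2/3)·√0.002 = 411.3 m³/s.
Channel B: For a triangular section with side slope z = 2.5: A = zy² = 2.5×1.83² = 8.372 m²; P = 2y√(1+z²) = 2×1.83×2.693 = 9.855 m. Hydraulic radius R = A/P = 8.372/9.855 = 0.8496 m. Q_B = (1/0.014)·8.372·0.8496^(2/3)·√0.002 = 23.99 m³/s.
Q_A = 411.3 m³/s vs Q_B = 23.99 m³/s, so channel A carries more.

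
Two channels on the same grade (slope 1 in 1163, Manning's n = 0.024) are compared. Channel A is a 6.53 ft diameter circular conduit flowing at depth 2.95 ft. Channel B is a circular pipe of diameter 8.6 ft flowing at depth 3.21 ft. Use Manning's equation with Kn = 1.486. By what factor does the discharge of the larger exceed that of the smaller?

1.47

Channel A: For a circular section of diameter D = 6.53 ft at depth y = 2.95 ft, the central angle is θ = 2 arccos(1 − 2y/D) = 2.948 rad. Then A = (D²/8)(θ − sin θ) = 14.69 ft² and P = Dθ/2 = 9.626 ft. Hydraulic radius R = A/P = 14.69/9.626 = 1.526 ft. Q_A = (1.486/0.024)·14.69·1.526^(2/3)·√0.0008598 = 35.36 ft³/s.
Channel B: For a circular section of diameter D = 8.6 ft at depth y = 3.21 ft, the central angle is θ = 2 arccos(1 − 2y/D) = 2.629 rad. Then A = (D²/8)(θ − sin θ) = 19.77 ft² and P = Dθ/2 = 11.3 ft. Hydraulic radius R = A/P = 19.77/11.3 = 1.749 ft. Q_B = (1.486/0.024)·19.77·1.749^(2/3)·√0.0008598 = 52.11 ft³/s.
The larger discharge is 52.11 ft³/s and the smaller is 35.36 ft³/s; the ratio is 1.47.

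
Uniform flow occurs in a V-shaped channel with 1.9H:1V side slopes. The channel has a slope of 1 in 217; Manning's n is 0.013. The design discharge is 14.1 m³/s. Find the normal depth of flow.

Manning's equation rearranged: A R^(2/3) = nQ / (1·√S) = 0.013 × 14.1 / (√0.004608) = 2.7.
Try y = 1.01 m: A R^(2/3) = 1.133 — low.
Try y = 1.79 m: A R^(2/3) = 5.211 — high.
Try y = 1.4 m: A R^(2/3) = 2.706 — close enough.

y_n = 1.4 m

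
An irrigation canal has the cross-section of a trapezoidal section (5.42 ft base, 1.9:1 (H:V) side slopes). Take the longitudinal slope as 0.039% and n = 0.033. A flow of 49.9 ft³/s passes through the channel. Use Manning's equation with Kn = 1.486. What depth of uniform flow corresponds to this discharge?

y_n = 3.18 ft

Manning's equation rearranged: A R^(2/3) = nQ / (1.486·√S) = 0.033 × 49.9 / (1.486 × √0.00039) = 56.11.
At y = 3.61 ft: A R^(2/3) = 73.12 — over.
At y = 3.18 ft: A R^(2/3) = 56.13 — ≈ 56.11.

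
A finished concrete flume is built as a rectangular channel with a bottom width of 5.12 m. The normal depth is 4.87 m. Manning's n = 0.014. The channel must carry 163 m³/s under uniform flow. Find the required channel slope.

Flow area A = b·y = 5.12 × 4.87 = 24.93 m². Wetted perimeter P = b + 2y = 5.12 + 2×4.87 = 14.86 m.
Hydraulic radius R = A/P = 24.93/14.86 = 1.678 m.
From Manning's equation, S = [nQ / (1 A R^(2/3))]² = [0.014 × 163 / (1 × 24.93 × 1.678^(2/3))]² = 0.0042.

S = 0.0042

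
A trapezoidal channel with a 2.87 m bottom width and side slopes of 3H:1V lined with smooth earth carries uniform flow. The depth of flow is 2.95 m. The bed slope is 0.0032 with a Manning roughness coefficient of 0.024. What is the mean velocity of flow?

With bottom width b = 2.87 m and side slope z = 3: A = (b + zy)y = (2.87 + 3×2.95)×2.95 = 34.57 m²; P = b + 2y√(1+z²) = 2.87 + 2×2.95×3.162 = 21.53 m.
Hydraulic radius R = A/P = 34.57/21.53 = 1.606 m.
From Manning's equation, V = (1/n) R^(2/3) S^(1/2) = (1/0.024) × 1.606^(2/3) × 0.0032^(1/2) = 3.23 m/s.

V = 3.23 m/s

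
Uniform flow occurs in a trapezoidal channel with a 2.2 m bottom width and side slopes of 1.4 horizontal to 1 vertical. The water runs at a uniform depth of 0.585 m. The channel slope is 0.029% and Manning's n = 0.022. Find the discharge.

Q = 0.766 m³/s

With bottom width b = 2.2 m and side slope z = 1.4: A = (b + zy)y = (2.2 + 1.4×0.585)×0.585 = 1.766 m²; P = b + 2y√(1+z²) = 2.2 + 2×0.585×1.72 = 4.213 m.
Hydraulic radius R = A/P = 1.766/4.213 = 0.4192 m.
Manning's equation: Q = (1/n) A R^(2/3) S^(1/2) = (1/0.022) × 1.766 × 0.4192^(2/3) × 0.00029^(1/2) = 0.766 m³/s.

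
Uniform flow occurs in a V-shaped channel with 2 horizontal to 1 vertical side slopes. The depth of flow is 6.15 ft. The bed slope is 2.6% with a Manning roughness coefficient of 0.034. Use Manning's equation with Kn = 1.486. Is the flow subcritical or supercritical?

supercritical

For a triangular section with side slope z = 2: A = zy² = 2×6.15² = 75.65 ft²; P = 2y√(1+z²) = 2×6.15×2.236 = 27.5 ft.
Hydraulic radius R = A/P = 75.65/27.5 = 2.75 ft.
V = (1.486/n) R^(2/3) √S = (1.486/0.034) × 2.75^(2/3) × √0.026 = 13.83 ft/s. Hydraulic depth D_h = A/T = 75.65/24.6 = 3.075 ft.
Froude number Fr = V/√(g·D_h) = 13.83/√(32.2×3.075) = 1.39, which is greater than 1, so the flow is supercritical.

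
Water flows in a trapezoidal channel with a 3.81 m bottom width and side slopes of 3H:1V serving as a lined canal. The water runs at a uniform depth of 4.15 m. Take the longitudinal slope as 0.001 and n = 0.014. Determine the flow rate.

With bottom width b = 3.81 m and side slope z = 3: A = (b + zy)y = (3.81 + 3×4.15)×4.15 = 67.48 m²; P = b + 2y√(1+z²) = 3.81 + 2×4.15×3.162 = 30.06 m.
Hydraulic radius R = A/P = 67.48/30.06 = 2.245 m.
Manning's equation: Q = (1/n) A R^(2/3) S^(1/2) = (1/0.014) × 67.48 × 2.245^(2/3) × 0.001^(1/2) = 261 m³/s.

Q = 261 m³/s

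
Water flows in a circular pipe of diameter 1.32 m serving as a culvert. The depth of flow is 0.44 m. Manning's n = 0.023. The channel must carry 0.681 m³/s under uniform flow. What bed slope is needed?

S = 0.01

For a circular section of diameter D = 1.32 m at depth y = 0.44 m, the central angle is θ = 2 arccos(1 − 2y/D) = 2.462 rad. Then A = (D²/8)(θ − sin θ) = 0.3993 m² and P = Dθ/2 = 1.625 m.
Hydraulic radius R = A/P = 0.3993/1.625 = 0.2457 m.
From Manning's equation, S = [nQ / (1 A R^(2/3))]² = [0.023 × 0.681 / (1 × 0.3993 × 0.2457^(2/3))]² = 0.01.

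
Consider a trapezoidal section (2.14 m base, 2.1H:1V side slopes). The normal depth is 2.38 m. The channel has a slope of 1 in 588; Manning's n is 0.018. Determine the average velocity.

V = 2.71 m/s

With bottom width b = 2.14 m and side slope z = 2.1: A = (b + zy)y = (2.14 + 2.1×2.38)×2.38 = 16.99 m²; P = b + 2y√(1+z²) = 2.14 + 2×2.38×2.326 = 13.21 m.
Hydraulic radius R = A/P = 16.99/13.21 = 1.286 m.
From Manning's equation, V = (1/n) R^(2/3) S^(1/2) = (1/0.018) × 1.286^(2/3) × 0.001701^(1/2) = 2.71 m/s.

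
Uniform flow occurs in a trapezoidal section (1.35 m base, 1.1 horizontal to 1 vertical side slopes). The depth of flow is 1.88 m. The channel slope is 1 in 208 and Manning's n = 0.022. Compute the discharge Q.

With bottom width b = 1.35 m and side slope z = 1.1: A = (b + zy)y = (1.35 + 1.1×1.88)×1.88 = 6.426 m²; P = b + 2y√(1+z²) = 1.35 + 2×1.88×1.487 = 6.94 m.
Hydraulic radius R = A/P = 6.426/6.94 = 0.926 m.
Manning's equation: Q = (1/n) A R^(2/3) S^(1/2) = (1/0.022) × 6.426 × 0.926^(2/3) × 0.004808^(1/2) = 19.2 m³/s.

Q = 19.2 m³/s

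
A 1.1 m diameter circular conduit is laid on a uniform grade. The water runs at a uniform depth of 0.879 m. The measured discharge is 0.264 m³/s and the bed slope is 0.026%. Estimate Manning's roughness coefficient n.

n = 0.024

For a circular section of diameter D = 1.1 m at depth y = 0.879 m, the central angle is θ = 2 arccos(1 − 2y/D) = 4.424 rad. Then A = (D²/8)(θ − sin θ) = 0.8141 m² and P = Dθ/2 = 2.433 m.
Hydraulic radius R = A/P = 0.8141/2.433 = 0.3346 m.
Rearranging Manning's equation: n = (1/Q) A R^(2/3) S^(1/2) = (1/0.264) × 0.8141 × 0.3346^(2/3) × √0.00026 = 0.024.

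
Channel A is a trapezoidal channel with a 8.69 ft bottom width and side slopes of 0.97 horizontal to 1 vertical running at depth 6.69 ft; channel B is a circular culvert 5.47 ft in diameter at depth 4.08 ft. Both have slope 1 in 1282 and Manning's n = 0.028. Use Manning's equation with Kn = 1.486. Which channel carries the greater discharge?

channel A

Channel A: With bottom width b = 8.69 ft and side slope z = 0.97: A = (b + zy)y = (8.69 + 0.97×6.69)×6.69 = 101.5 ft²; P = b + 2y√(1+z²) = 8.69 + 2×6.69×1.393 = 27.33 ft. Hydraulic radius R = A/P = 101.5/27.33 = 3.716 ft. Q_A = (1.486/0.028)·101.5·3.716^(2/3)·√0.00078 = 361.1 ft³/s.
Channel B: For a circular section of diameter D = 5.47 ft at depth y = 4.08 ft, the central angle is θ = 2 arccos(1 − 2y/D) = 4.17 rad. Then A = (D²/8)(θ − sin θ) = 18.8 ft² and P = Dθ/2 = 11.4 ft. Hydraulic radius R = A/P = 18.8/11.4 = 1.648 ft. Q_B = (1.486/0.028)·18.8·1.648^(2/3)·√0.00078 = 38.88 ft³/s.
Q_A = 361.1 ft³/s vs Q_B = 38.88 ft³/s, so channel A carries more.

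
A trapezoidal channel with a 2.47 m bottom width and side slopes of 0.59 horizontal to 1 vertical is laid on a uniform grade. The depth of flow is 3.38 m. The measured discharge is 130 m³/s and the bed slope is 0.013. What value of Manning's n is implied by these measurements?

With bottom width b = 2.47 m and side slope z = 0.59: A = (b + zy)y = (2.47 + 0.59×3.38)×3.38 = 15.09 m²; P = b + 2y√(1+z²) = 2.47 + 2×3.38×1.161 = 10.32 m.
Hydraulic radius R = A/P = 15.09/10.32 = 1.462 m.
Rearranging Manning's equation: n = (1/Q) A R^(2/3) S^(1/2) = (1/130) × 15.09 × 1.462^(2/3) × √0.013 = 0.017.

n = 0.017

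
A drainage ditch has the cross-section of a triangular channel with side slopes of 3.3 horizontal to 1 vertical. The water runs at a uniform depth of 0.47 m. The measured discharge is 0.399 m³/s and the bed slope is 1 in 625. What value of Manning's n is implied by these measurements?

n = 0.027

For a triangular section with side slope z = 3.3: A = zy² = 3.3×0.47² = 0.729 m²; P = 2y√(1+z²) = 2×0.47×3.448 = 3.241 m.
Hydraulic radius R = A/P = 0.729/3.241 = 0.2249 m.
Rearranging Manning's equation: n = (1/Q) A R^(2/3) S^(1/2) = (1/0.399) × 0.729 × 0.2249^(2/3) × √0.0016 = 0.027.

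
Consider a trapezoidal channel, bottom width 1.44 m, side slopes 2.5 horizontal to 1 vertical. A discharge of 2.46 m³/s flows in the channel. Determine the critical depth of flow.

y_c = 0.5 m

At critical depth, Q² T / (g A³) = 1, i.e. A³/T = Q²/g = 2.46²/9.81 = 0.6169.
Trying y = 0.589 m: A³/T = 1.151 — over.
Trying y = 0.414 m: A³/T = 0.3065 — short.
Trying y = 0.5 m: A³/T = 0.6175 — close enough.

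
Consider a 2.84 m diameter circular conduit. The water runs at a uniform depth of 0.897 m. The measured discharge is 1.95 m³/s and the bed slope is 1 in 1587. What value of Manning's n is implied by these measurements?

For a circular section of diameter D = 2.84 m at depth y = 0.897 m, the central angle is θ = 2 arccos(1 − 2y/D) = 2.387 rad. Then A = (D²/8)(θ − sin θ) = 1.716 m² and P = Dθ/2 = 3.39 m.
Hydraulic radius R = A/P = 1.716/3.39 = 0.5063 m.
Rearranging Manning's equation: n = (1/Q) A R^(2/3) S^(1/2) = (1/1.95) × 1.716 × 0.5063^(2/3) × √0.0006301 = 0.014.

n = 0.014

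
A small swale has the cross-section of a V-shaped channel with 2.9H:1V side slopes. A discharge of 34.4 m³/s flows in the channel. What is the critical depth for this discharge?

At critical depth, Q² T / (g A³) = 1, i.e. A³/T = Q²/g = 34.4²/9.81 = 120.6.
Trying y = 1.66 m: A³/T = 53 — low.
Trying y = 2.2 m: A³/T = 216.7 — high.
Trying y = 1.96 m: A³/T = 121.6 — ≈ 120.6.

y_c = 1.96 m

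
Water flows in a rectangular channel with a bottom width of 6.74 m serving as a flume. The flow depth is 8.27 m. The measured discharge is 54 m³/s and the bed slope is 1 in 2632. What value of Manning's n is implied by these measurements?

n = 0.036

Flow area A = b·y = 6.74 × 8.27 = 55.74 m². Wetted perimeter P = b + 2y = 6.74 + 2×8.27 = 23.28 m.
Hydraulic radius R = A/P = 55.74/23.28 = 2.394 m.
Rearranging Manning's equation: n = (1/Q) A R^(2/3) S^(1/2) = (1/54) × 55.74 × 2.394^(2/3) × √0.0003799 = 0.036.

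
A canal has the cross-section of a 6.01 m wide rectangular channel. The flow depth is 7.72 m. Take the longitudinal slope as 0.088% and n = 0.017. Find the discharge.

Q = 135 m³/s

Flow area A = b·y = 6.01 × 7.72 = 46.4 m². Wetted perimeter P = b + 2y = 6.01 + 2×7.72 = 21.45 m.
Hydraulic radius R = A/P = 46.4/21.45 = 2.163 m.
Manning's equation: Q = (1/n) A R^(2/3) S^(1/2) = (1/0.017) × 46.4 × 2.163^(2/3) × 0.00088^(1/2) = 135 m³/s.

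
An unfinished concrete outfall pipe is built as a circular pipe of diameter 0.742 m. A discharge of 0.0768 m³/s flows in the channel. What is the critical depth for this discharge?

y_c = 0.165 m

At critical depth, Q² T / (g A³) = 1, i.e. A³/T = Q²/g = 0.0768²/9.81 = 0.0006012.
Trying y = 0.202 m: A³/T = 0.00131 — high.
Trying y = 0.139 m: A³/T = 0.0003042 — low.
Trying y = 0.165 m: A³/T = 0.0005953 — ≈ 0.0006012.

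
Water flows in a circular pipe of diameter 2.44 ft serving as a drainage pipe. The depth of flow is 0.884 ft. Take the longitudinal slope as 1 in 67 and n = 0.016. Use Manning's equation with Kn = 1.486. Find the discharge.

Q = 10.7 ft³/s

For a circular section of diameter D = 2.44 ft at depth y = 0.884 ft, the central angle is θ = 2 arccos(1 − 2y/D) = 2.584 rad. Then A = (D²/8)(θ − sin θ) = 1.529 ft² and P = Dθ/2 = 3.152 ft.
Hydraulic radius R = A/P = 1.529/3.152 = 0.485 ft.
Manning's equation: Q = (1.486/n) A R^(2/3) S^(1/2) = (1.486/0.016) × 1.529 × 0.485^(2/3) × 0.01493^(1/2) = 10.7 ft³/s.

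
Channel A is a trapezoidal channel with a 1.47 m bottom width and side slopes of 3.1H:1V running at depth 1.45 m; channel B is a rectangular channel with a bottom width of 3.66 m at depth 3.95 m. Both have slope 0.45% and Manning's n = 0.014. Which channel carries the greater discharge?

Channel A: With bottom width b = 1.47 m and side slope z = 3.1: A = (b + zy)y = (1.47 + 3.1×1.45)×1.45 = 8.649 m²; P = b + 2y√(1+z²) = 1.47 + 2×1.45×3.257 = 10.92 m. Hydraulic radius R = A/P = 8.649/10.92 = 0.7923 m. Q_A = (1/0.014)·8.649·0.7923^(2/3)·√0.0045 = 35.49 m³/s.
Channel B: Flow area A = b·y = 3.66 × 3.95 = 14.46 m². Wetted perimeter P = b + 2y = 3.66 + 2×3.95 = 11.56 m. Hydraulic radius R = A/P = 14.46/11.56 = 1.251 m. Q_B = (1/0.014)·14.46·1.251^(2/3)·√0.0045 = 80.41 m³/s.
Q_A = 35.49 m³/s vs Q_B = 80.41 m³/s, so channel B carries more.

channel B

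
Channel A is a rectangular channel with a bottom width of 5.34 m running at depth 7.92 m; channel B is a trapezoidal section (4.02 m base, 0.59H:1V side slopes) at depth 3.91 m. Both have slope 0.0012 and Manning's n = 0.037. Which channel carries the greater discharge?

Channel A: Flow area A = b·y = 5.34 × 7.92 = 42.29 m². Wetted perimeter P = b + 2y = 5.34 + 2×7.92 = 21.18 m. Hydraulic radius R = A/P = 42.29/21.18 = 1.997 m. Q_A = (1/0.037)·42.29·1.997^(2/3)·√0.0012 = 62.79 m³/s.
Channel B: With bottom width b = 4.02 m and side slope z = 0.59: A = (b + zy)y = (4.02 + 0.59×3.91)×3.91 = 24.74 m²; P = b + 2y√(1+z²) = 4.02 + 2×3.91×1.161 = 13.1 m. Hydraulic radius R = A/P = 24.74/13.1 = 1.888 m. Q_B = (1/0.037)·24.74·1.888^(2/3)·√0.0012 = 35.39 m³/s.
Q_A = 62.79 m³/s vs Q_B = 35.39 m³/s, so channel A carries more.

channel A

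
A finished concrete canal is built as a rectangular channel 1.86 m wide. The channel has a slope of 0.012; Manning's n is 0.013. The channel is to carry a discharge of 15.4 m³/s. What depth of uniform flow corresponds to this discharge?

y_n = 1.44 m

Manning's equation rearranged: A R^(2/3) = nQ / (1·√S) = 0.013 × 15.4 / (√0.012) = 1.828.
At y = 1.17 m: A R^(2/3) = 1.404 — short.
At y = 1.59 m: A R^(2/3) = 2.073 — over.
At y = 1.44 m: A R^(2/3) = 1.831 — close enough.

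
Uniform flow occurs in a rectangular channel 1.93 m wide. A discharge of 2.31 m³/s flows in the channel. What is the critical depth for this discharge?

For a rectangular channel, critical depth y_c = (q²/g)^(1/3) where q = Q/b = 2.31/1.93 = 1.197 m²/s.
So y_c = (1.197²/9.81)^(1/3) = 0.527 m.

y_c = 0.527 m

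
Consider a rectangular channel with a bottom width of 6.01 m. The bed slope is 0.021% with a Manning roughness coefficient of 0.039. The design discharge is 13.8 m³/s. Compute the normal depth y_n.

Manning's equation rearranged: A R^(2/3) = nQ / (1·√S) = 0.039 × 13.8 / (√0.00021) = 37.14.
At y = 4.94 m: A R^(2/3) = 45.04 — over.
At y = 3.06 m: A R^(2/3) = 24.27 — short.
At y = 4.24 m: A R^(2/3) = 37.13 — matches.

y_n = 4.24 m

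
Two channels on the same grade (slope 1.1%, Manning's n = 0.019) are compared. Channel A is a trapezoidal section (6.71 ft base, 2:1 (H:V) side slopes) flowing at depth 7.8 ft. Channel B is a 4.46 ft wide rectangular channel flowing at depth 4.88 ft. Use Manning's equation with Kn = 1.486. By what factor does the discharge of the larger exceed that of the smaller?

Channel A: With bottom width b = 6.71 ft and side slope z = 2: A = (b + zy)y = (6.71 + 2×7.8)×7.8 = 174 ft²; P = b + 2y√(1+z²) = 6.71 + 2×7.8×2.236 = 41.59 ft. Hydraulic radius R = A/P = 174/41.59 = 4.184 ft. Q_A = (1.486/0.019)·174·4.184^(2/3)·√0.011 = 3706 ft³/s.
Channel B: Flow area A = b·y = 4.46 × 4.88 = 21.76 ft². Wetted perimeter P = b + 2y = 4.46 + 2×4.88 = 14.22 ft. Hydraulic radius R = A/P = 21.76/14.22 = 1.531 ft. Q_B = (1.486/0.019)·21.76·1.531^(2/3)·√0.011 = 237.1 ft³/s.
The larger discharge is 3706 ft³/s and the smaller is 237.1 ft³/s; the ratio is 15.6.

15.6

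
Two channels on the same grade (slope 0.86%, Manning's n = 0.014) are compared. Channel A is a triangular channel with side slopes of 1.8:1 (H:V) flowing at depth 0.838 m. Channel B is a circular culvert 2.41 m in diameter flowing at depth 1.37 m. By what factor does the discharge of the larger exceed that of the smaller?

Channel A: For a triangular section with side slope z = 1.8: A = zy² = 1.8×0.838² = 1.264 m²; P = 2y√(1+z²) = 2×0.838×2.059 = 3.451 m. Hydraulic radius R = A/P = 1.264/3.451 = 0.3663 m. Q_A = (1/0.014)·1.264·0.3663^(2/3)·√0.0086 = 4.286 m³/s.
Channel B: For a circular section of diameter D = 2.41 m at depth y = 1.37 m, the central angle is θ = 2 arccos(1 − 2y/D) = 3.416 rad. Then A = (D²/8)(θ − sin θ) = 2.677 m² and P = Dθ/2 = 4.117 m. Hydraulic radius R = A/P = 2.677/4.117 = 0.6503 m. Q_B = (1/0.014)·2.677·0.6503^(2/3)·√0.0086 = 13.31 m³/s.
The larger discharge is 13.31 m³/s and the smaller is 4.286 m³/s; the ratio is 3.11.

3.11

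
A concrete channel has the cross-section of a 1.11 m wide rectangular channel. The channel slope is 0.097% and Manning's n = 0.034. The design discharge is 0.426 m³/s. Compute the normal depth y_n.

Manning's equation rearranged: A R^(2/3) = nQ / (1·√S) = 0.034 × 0.426 / (√0.00097) = 0.4651.
Trying y = 0.733 m: A R^(2/3) = 0.3774 — too small.
Trying y = 0.864 m: A R^(2/3) = 0.4653 — ≈ 0.4651.

y_n = 0.864 m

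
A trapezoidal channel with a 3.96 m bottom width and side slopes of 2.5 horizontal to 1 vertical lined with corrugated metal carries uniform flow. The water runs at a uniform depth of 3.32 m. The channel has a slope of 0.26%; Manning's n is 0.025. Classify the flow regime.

With bottom width b = 3.96 m and side slope z = 2.5: A = (b + zy)y = (3.96 + 2.5×3.32)×3.32 = 40.7 m²; P = b + 2y√(1+z²) = 3.96 + 2×3.32×2.693 = 21.84 m.
Hydraulic radius R = A/P = 40.7/21.84 = 1.864 m.
V = (1/n) R^(2/3) √S = (1/0.025) × 1.864^(2/3) × √0.0026 = 3.089 m/s. Hydraulic depth D_h = A/T = 40.7/20.56 = 1.98 m.
Froude number Fr = V/√(g·D_h) = 3.089/√(9.81×1.98) = 0.701, which is less than 1, so the flow is subcritical.

subcritical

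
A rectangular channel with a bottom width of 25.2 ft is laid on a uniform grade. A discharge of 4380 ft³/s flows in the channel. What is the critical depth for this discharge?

y_c = 9.79 ft

For a rectangular channel, critical depth y_c = (q²/g)^(1/3) where q = Q/b = 4380/25.2 = 173.8 ft²/s.
So y_c = (173.8²/32.2)^(1/3) = 9.79 ft.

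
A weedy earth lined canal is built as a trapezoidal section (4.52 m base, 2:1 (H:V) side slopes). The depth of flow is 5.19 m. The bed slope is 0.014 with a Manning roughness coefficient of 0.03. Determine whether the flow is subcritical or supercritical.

supercritical

With bottom width b = 4.52 m and side slope z = 2: A = (b + zy)y = (4.52 + 2×5.19)×5.19 = 77.33 m²; P = b + 2y√(1+z²) = 4.52 + 2×5.19×2.236 = 27.73 m.
Hydraulic radius R = A/P = 77.33/27.73 = 2.789 m.
V = (1/n) R^(2/3) √S = (1/0.03) × 2.789^(2/3) × √0.014 = 7.814 m/s. Hydraulic depth D_h = A/T = 77.33/25.28 = 3.059 m.
Froude number Fr = V/√(g·D_h) = 7.814/√(9.81×3.059) = 1.43, which is greater than 1, so the flow is supercritical.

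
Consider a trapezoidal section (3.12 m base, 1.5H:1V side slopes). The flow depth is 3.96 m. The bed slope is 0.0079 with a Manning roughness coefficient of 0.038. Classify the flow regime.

subcritical

With bottom width b = 3.12 m and side slope z = 1.5: A = (b + zy)y = (3.12 + 1.5×3.96)×3.96 = 35.88 m²; P = b + 2y√(1+z²) = 3.12 + 2×3.96×1.803 = 17.4 m.
Hydraulic radius R = A/P = 35.88/17.4 = 2.062 m.
V = (1/n) R^(2/3) √S = (1/0.038) × 2.062^(2/3) × √0.0079 = 3.789 m/s. Hydraulic depth D_h = A/T = 35.88/15 = 2.392 m.
Froude number Fr = V/√(g·D_h) = 3.789/√(9.81×2.392) = 0.782, which is less than 1, so the flow is subcritical.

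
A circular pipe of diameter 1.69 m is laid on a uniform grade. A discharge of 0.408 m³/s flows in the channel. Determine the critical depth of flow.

At critical depth, Q² T / (g A³) = 1, i.e. A³/T = Q²/g = 0.408²/9.81 = 0.01697.
Trying y = 0.278 m: A³/T = 0.01119 — low.
Trying y = 0.309 m: A³/T = 0.01695 — close enough.

y_c = 0.309 m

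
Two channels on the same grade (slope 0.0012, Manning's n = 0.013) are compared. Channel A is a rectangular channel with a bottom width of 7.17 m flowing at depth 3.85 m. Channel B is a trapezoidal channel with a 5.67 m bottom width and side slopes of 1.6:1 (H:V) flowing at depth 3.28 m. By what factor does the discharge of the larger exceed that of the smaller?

1.36

Channel A: Flow area A = b·y = 7.17 × 3.85 = 27.6 m². Wetted perimeter P = b + 2y = 7.17 + 2×3.85 = 14.87 m. Hydraulic radius R = A/P = 27.6/14.87 = 1.856 m. Q_A = (1/0.013)·27.6·1.856^(2/3)·√0.0012 = 111.1 m³/s.
Channel B: With bottom width b = 5.67 m and side slope z = 1.6: A = (b + zy)y = (5.67 + 1.6×3.28)×3.28 = 35.81 m²; P = b + 2y√(1+z²) = 5.67 + 2×3.28×1.887 = 18.05 m. Hydraulic radius R = A/P = 35.81/18.05 = 1.984 m. Q_B = (1/0.013)·35.81·1.984^(2/3)·√0.0012 = 150.7 m³/s.
The larger discharge is 150.7 m³/s and the smaller is 111.1 m³/s; the ratio is 1.36.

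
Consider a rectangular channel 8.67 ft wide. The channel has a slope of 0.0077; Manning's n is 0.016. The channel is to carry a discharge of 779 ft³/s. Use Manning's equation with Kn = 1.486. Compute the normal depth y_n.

Manning's equation rearranged: A R^(2/3) = nQ / (1.486·√S) = 0.016 × 779 / (1.486 × √0.0077) = 95.59.
At y = 5.01 ft: A R^(2/3) = 76.21 — too small.
At y = 6.66 ft: A R^(2/3) = 109.9 — too large.
At y = 5.97 ft: A R^(2/3) = 95.63 — close enough.

y_n = 5.97 ft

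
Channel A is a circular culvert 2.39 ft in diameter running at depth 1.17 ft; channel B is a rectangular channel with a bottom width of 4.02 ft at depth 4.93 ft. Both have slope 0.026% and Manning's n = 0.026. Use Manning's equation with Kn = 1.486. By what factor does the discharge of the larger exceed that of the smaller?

16.4

Channel A: For a circular section of diameter D = 2.39 ft at depth y = 1.17 ft, the central angle is θ = 2 arccos(1 − 2y/D) = 3.1 rad. Then A = (D²/8)(θ − sin θ) = 2.183 ft² and P = Dθ/2 = 3.704 ft. Hydraulic radius R = A/P = 2.183/3.704 = 0.5894 ft. Q_A = (1.486/0.026)·2.183·0.5894^(2/3)·√0.00026 = 1.415 ft³/s.
Channel B: Flow area A = b·y = 4.02 × 4.93 = 19.82 ft². Wetted perimeter P = b + 2y = 4.02 + 2×4.93 = 13.88 ft. Hydraulic radius R = A/P = 19.82/13.88 = 1.428 ft. Q_B = (1.486/0.026)·19.82·1.428^(2/3)·√0.00026 = 23.16 ft³/s.
The larger discharge is 23.16 ft³/s and the smaller is 1.415 ft³/s; the ratio is 16.4.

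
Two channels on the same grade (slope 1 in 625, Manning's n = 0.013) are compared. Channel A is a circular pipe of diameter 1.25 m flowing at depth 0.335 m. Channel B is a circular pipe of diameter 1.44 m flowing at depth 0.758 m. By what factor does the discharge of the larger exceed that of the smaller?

Channel A: For a circular section of diameter D = 1.25 m at depth y = 0.335 m, the central angle is θ = 2 arccos(1 − 2y/D) = 2.177 rad. Then A = (D²/8)(θ − sin θ) = 0.2646 m² and P = Dθ/2 = 1.36 m. Hydraulic radius R = A/P = 0.2646/1.36 = 0.1945 m. Q_A = (1/0.013)·0.2646·0.1945^(2/3)·√0.0016 = 0.2732 m³/s.
Channel B: For a circular section of diameter D = 1.44 m at depth y = 0.758 m, the central angle is θ = 2 arccos(1 − 2y/D) = 3.247 rad. Then A = (D²/8)(θ − sin θ) = 0.869 m² and P = Dθ/2 = 2.338 m. Hydraulic radius R = A/P = 0.869/2.338 = 0.3717 m. Q_B = (1/0.013)·0.869·0.3717^(2/3)·√0.0016 = 1.382 m³/s.
The larger discharge is 1.382 m³/s and the smaller is 0.2732 m³/s; the ratio is 5.06.

5.06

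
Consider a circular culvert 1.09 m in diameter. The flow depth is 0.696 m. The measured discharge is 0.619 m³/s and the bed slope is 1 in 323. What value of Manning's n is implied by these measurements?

For a circular section of diameter D = 1.09 m at depth y = 0.696 m, the central angle is θ = 2 arccos(1 − 2y/D) = 3.703 rad. Then A = (D²/8)(θ − sin θ) = 0.629 m² and P = Dθ/2 = 2.018 m.
Hydraulic radius R = A/P = 0.629/2.018 = 0.3117 m.
Rearranging Manning's equation: n = (1/Q) A R^(2/3) S^(1/2) = (1/0.619) × 0.629 × 0.3117^(2/3) × √0.003096 = 0.026.

n = 0.026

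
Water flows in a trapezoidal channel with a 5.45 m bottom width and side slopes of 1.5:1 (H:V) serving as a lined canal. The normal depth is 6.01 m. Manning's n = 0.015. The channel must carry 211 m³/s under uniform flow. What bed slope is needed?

S = 0.00028

With bottom width b = 5.45 m and side slope z = 1.5: A = (b + zy)y = (5.45 + 1.5×6.01)×6.01 = 86.93 m²; P = b + 2y√(1+z²) = 5.45 + 2×6.01×1.803 = 27.12 m.
Hydraulic radius R = A/P = 86.93/27.12 = 3.206 m.
From Manning's equation, S = [nQ / (1 A R^(2/3))]² = [0.015 × 211 / (1 × 86.93 × 3.206^(2/3))]² = 0.00028.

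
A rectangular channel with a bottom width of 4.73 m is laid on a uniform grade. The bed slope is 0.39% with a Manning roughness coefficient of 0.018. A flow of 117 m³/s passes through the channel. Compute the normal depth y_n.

y_n = 5.16 m

Manning's equation rearranged: A R^(2/3) = nQ / (1·√S) = 0.018 × 117 / (√0.0039) = 33.72.
Try y = 5.86 m: A R^(2/3) = 39.25 — high.
Try y = 5.16 m: A R^(2/3) = 33.69 — close enough.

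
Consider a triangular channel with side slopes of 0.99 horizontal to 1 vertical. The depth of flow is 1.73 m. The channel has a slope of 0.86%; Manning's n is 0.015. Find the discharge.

For a triangular section with side slope z = 0.99: A = zy² = 0.99×1.73² = 2.963 m²; P = 2y√(1+z²) = 2×1.73×1.407 = 4.869 m.
Hydraulic radius R = A/P = 2.963/4.869 = 0.6086 m.
Manning's equation: Q = (1/n) A R^(2/3) S^(1/2) = (1/0.015) × 2.963 × 0.6086^(2/3) × 0.0086^(1/2) = 13.2 m³/s.

Q = 13.2 m³/s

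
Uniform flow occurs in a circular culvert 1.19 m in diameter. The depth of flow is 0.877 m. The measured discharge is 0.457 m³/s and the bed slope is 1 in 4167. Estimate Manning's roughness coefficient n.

For a circular section of diameter D = 1.19 m at depth y = 0.877 m, the central angle is θ = 2 arccos(1 − 2y/D) = 4.129 rad. Then A = (D²/8)(θ − sin θ) = 0.8787 m² and P = Dθ/2 = 2.457 m.
Hydraulic radius R = A/P = 0.8787/2.457 = 0.3576 m.
Rearranging Manning's equation: n = (1/Q) A R^(2/3) S^(1/2) = (1/0.457) × 0.8787 × 0.3576^(2/3) × √0.00024 = 0.015.

n = 0.015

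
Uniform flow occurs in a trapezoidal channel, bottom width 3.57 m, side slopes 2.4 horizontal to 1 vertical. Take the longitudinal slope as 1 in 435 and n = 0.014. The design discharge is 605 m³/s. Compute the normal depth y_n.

y_n = 5.38 m

Manning's equation rearranged: A R^(2/3) = nQ / (1·√S) = 0.014 × 605 / (√0.002299) = 176.7.
Trying y = 4.21 m: A R^(2/3) = 99.17 — low.
Trying y = 5.38 m: A R^(2/3) = 176.6 — matches.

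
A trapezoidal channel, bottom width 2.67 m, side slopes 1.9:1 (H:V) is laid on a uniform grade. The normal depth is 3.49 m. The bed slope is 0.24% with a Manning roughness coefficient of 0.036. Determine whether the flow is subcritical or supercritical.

With bottom width b = 2.67 m and side slope z = 1.9: A = (b + zy)y = (2.67 + 1.9×3.49)×3.49 = 32.46 m²; P = b + 2y√(1+z²) = 2.67 + 2×3.49×2.147 = 17.66 m.
Hydraulic radius R = A/P = 32.46/17.66 = 1.838 m.
V = (1/n) R^(2/3) √S = (1/0.036) × 1.838^(2/3) × √0.0024 = 2.042 m/s. Hydraulic depth D_h = A/T = 32.46/15.93 = 2.037 m.
Froude number Fr = V/√(g·D_h) = 2.042/√(9.81×2.037) = 0.457, which is less than 1, so the flow is subcritical.

subcritical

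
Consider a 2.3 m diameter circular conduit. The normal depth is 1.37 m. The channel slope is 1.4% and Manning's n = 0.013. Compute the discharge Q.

Q = 17.4 m³/s

For a circular section of diameter D = 2.3 m at depth y = 1.37 m, the central angle is θ = 2 arccos(1 − 2y/D) = 3.527 rad. Then A = (D²/8)(θ − sin θ) = 2.58 m² and P = Dθ/2 = 4.056 m.
Hydraulic radius R = A/P = 2.58/4.056 = 0.6362 m.
Manning's equation: Q = (1/n) A R^(2/3) S^(1/2) = (1/0.013) × 2.58 × 0.6362^(2/3) × 0.014^(1/2) = 17.4 m³/s.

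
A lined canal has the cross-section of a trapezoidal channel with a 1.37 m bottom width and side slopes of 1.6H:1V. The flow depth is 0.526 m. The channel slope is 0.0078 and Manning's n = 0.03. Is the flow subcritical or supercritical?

With bottom width b = 1.37 m and side slope z = 1.6: A = (b + zy)y = (1.37 + 1.6×0.526)×0.526 = 1.163 m²; P = b + 2y√(1+z²) = 1.37 + 2×0.526×1.887 = 3.355 m.
Hydraulic radius R = A/P = 1.163/3.355 = 0.3467 m.
V = (1/n) R^(2/3) √S = (1/0.03) × 0.3467^(2/3) × √0.0078 = 1.453 m/s. Hydraulic depth D_h = A/T = 1.163/3.053 = 0.381 m.
Froude number Fr = V/√(g·D_h) = 1.453/√(9.81×0.381) = 0.752, which is less than 1, so the flow is subcritical.

subcritical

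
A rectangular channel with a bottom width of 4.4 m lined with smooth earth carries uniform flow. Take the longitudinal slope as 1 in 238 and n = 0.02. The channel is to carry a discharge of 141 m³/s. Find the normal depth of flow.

Manning's equation rearranged: A R^(2/3) = nQ / (1·√S) = 0.02 × 141 / (√0.004202) = 43.5.
At y = 4.86 m: A R^(2/3) = 28.2 — short.
At y = 7.01 m: A R^(2/3) = 43.49 — ≈ 43.5.

y_n = 7.01 m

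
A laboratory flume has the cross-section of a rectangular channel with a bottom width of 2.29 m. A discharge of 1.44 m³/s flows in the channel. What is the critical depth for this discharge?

For a rectangular channel, critical depth y_c = (q²/g)^(1/3) where q = Q/b = 1.44/2.29 = 0.6288 m²/s.
So y_c = (0.6288²/9.81)^(1/3) = 0.343 m.

y_c = 0.343 m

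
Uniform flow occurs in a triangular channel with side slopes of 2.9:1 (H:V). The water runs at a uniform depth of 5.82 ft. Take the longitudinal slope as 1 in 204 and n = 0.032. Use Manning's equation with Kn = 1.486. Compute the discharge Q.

Q = 627 ft³/s

For a triangular section with side slope z = 2.9: A = zy² = 2.9×5.82² = 98.23 ft²; P = 2y√(1+z²) = 2×5.82×3.068 = 35.71 ft.
Hydraulic radius R = A/P = 98.23/35.71 = 2.751 ft.
Manning's equation: Q = (1.486/n) A R^(2/3) S^(1/2) = (1.486/0.032) × 98.23 × 2.751^(2/3) × 0.004902^(1/2) = 627 ft³/s.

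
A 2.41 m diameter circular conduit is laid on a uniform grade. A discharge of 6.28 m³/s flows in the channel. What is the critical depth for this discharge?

y_c = 1.14 m

At critical depth, Q² T / (g A³) = 1, i.e. A³/T = Q²/g = 6.28²/9.81 = 4.02.
At y = 0.913 m: A³/T = 1.7 — low.
At y = 1.35 m: A³/T = 7.599 — high.
At y = 1.14 m: A³/T = 3.983 — close enough.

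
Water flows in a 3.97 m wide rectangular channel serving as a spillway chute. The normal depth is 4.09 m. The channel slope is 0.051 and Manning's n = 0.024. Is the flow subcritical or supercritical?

Flow area A = b·y = 3.97 × 4.09 = 16.24 m². Wetted perimeter P = b + 2y = 3.97 + 2×4.09 = 12.15 m.
Hydraulic radius R = A/P = 16.24/12.15 = 1.336 m.
V = (1/n) R^(2/3) √S = (1/0.024) × 1.336^(2/3) × √0.051 = 11.42 m/s. Hydraulic depth D_h = A/T = 16.24/3.97 = 4.09 m.
Froude number Fr = V/√(g·D_h) = 11.42/√(9.81×4.09) = 1.8, which is greater than 1, so the flow is supercritical.

supercritical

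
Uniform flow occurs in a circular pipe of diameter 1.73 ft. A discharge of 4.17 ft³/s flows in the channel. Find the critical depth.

At critical depth, Q² T / (g A³) = 1, i.e. A³/T = Q²/g = 4.17²/32.2 = 0.54.
Try y = 0.639 ft: A³/T = 0.2939 — too small.
Try y = 0.749 ft: A³/T = 0.541 — ≈ 0.54.

y_c = 0.749 ft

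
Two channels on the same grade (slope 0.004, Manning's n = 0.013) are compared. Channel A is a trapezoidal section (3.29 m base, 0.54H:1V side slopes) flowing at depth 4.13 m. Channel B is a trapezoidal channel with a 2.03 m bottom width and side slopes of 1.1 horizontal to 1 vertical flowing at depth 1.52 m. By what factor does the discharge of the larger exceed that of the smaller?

6.63

Channel A: With bottom width b = 3.29 m and side slope z = 0.54: A = (b + zy)y = (3.29 + 0.54×4.13)×4.13 = 22.8 m²; P = b + 2y√(1+z²) = 3.29 + 2×4.13×1.136 = 12.68 m. Hydraulic radius R = A/P = 22.8/12.68 = 1.798 m. Q_A = (1/0.013)·22.8·1.798^(2/3)·√0.004 = 164 m³/s.
Channel B: With bottom width b = 2.03 m and side slope z = 1.1: A = (b + zy)y = (2.03 + 1.1×1.52)×1.52 = 5.627 m²; P = b + 2y√(1+z²) = 2.03 + 2×1.52×1.487 = 6.549 m. Hydraulic radius R = A/P = 5.627/6.549 = 0.8592 m. Q_B = (1/0.013)·5.627·0.8592^(2/3)·√0.004 = 24.74 m³/s.
The larger discharge is 164 m³/s and the smaller is 24.74 m³/s; the ratio is 6.63.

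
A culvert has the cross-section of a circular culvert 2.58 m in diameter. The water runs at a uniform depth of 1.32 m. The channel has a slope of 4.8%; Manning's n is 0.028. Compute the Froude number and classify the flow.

For a circular section of diameter D = 2.58 m at depth y = 1.32 m, the central angle is θ = 2 arccos(1 − 2y/D) = 3.188 rad. Then A = (D²/8)(θ − sin θ) = 2.691 m² and P = Dθ/2 = 4.113 m.
Hydraulic radius R = A/P = 2.691/4.113 = 0.6544 m.
V = (1/n) R^(2/3) √S = (1/0.028) × 0.6544^(2/3) × √0.048 = 5.898 m/s. Hydraulic depth D_h = A/T = 2.691/2.579 = 1.043 m.
Froude number Fr = V/√(g·D_h) = 5.898/√(9.81×1.043) = 1.84, which is greater than 1, so the flow is supercritical.

supercritical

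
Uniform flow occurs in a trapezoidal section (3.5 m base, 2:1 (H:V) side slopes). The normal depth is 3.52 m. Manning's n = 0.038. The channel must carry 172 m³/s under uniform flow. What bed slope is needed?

With bottom width b = 3.5 m and side slope z = 2: A = (b + zy)y = (3.5 + 2×3.52)×3.52 = 37.1 m²; P = b + 2y√(1+z²) = 3.5 + 2×3.52×2.236 = 19.24 m.
Hydraulic radius R = A/P = 37.1/19.24 = 1.928 m.
From Manning's equation, S = [nQ / (1 A R^(2/3))]² = [0.038 × 172 / (1 × 37.1 × 1.928^(2/3))]² = 0.0129.

S = 0.0129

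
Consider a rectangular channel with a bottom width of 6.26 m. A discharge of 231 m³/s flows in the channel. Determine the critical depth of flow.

For a rectangular channel, critical depth y_c = (q²/g)^(1/3) where q = Q/b = 231/6.26 = 36.9 m²/s.
So y_c = (36.9²/9.81)^(1/3) = 5.18 m.

y_c = 5.18 m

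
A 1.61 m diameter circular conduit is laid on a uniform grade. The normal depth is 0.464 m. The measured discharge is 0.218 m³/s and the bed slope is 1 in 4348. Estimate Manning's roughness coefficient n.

For a circular section of diameter D = 1.61 m at depth y = 0.464 m, the central angle is θ = 2 arccos(1 − 2y/D) = 2.267 rad. Then A = (D²/8)(θ − sin θ) = 0.4858 m² and P = Dθ/2 = 1.825 m.
Hydraulic radius R = A/P = 0.4858/1.825 = 0.2662 m.
Rearranging Manning's equation: n = (1/Q) A R^(2/3) S^(1/2) = (1/0.218) × 0.4858 × 0.2662^(2/3) × √0.00023 = 0.014.

n = 0.014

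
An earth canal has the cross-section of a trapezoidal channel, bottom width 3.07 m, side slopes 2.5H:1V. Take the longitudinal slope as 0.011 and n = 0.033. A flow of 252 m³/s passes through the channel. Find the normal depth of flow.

y_n = 3.86 m

Manning's equation rearranged: A R^(2/3) = nQ / (1·√S) = 0.033 × 252 / (√0.011) = 79.29.
Trying y = 2.97 m: A R^(2/3) = 43.26 — short.
Trying y = 4.17 m: A R^(2/3) = 95.32 — over.
Trying y = 3.86 m: A R^(2/3) = 79.44 — matches.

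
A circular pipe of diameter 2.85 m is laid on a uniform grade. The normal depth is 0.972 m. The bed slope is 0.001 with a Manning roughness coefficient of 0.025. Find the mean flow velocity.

For a circular section of diameter D = 2.85 m at depth y = 0.972 m, the central angle is θ = 2 arccos(1 − 2y/D) = 2.495 rad. Then A = (D²/8)(θ − sin θ) = 1.921 m² and P = Dθ/2 = 3.555 m.
Hydraulic radius R = A/P = 1.921/3.555 = 0.5403 m.
From Manning's equation, V = (1/n) R^(2/3) S^(1/2) = (1/0.025) × 0.5403^(2/3) × 0.001^(1/2) = 0.839 m/s.

V = 0.839 m/s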